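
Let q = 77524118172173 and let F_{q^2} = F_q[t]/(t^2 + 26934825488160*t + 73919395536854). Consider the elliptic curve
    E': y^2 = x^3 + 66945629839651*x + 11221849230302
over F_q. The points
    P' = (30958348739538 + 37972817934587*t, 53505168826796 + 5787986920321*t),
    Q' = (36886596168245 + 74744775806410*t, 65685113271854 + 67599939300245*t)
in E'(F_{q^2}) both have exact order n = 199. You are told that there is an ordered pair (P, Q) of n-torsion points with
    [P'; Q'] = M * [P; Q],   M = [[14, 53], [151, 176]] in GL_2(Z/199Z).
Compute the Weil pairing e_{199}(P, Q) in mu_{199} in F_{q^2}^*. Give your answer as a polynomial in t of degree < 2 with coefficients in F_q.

e_{199} is bilinear + alternating on E[199], so e_{199}(14*P + 53*Q, 151*P + 176*Q) = e_{199}(P,Q)^(14*176-53*151).
Hence e(P,Q) = e(P',Q')^{193} where 193 = 33^{-1} mod 199.
Build f_{199,P'} and f_{199,Q'} via the 8-bit ladder of 199=11000111_2; evaluate at shifted divisors; quotient in F_{77524118172173^2}.
Result: e(P',Q') = 69181337410559 + 53114348894918*t.
Thus e_{199}(P,Q) = 32313326076745 + 70265411087536*t.

32313326076745 + 70265411087536*t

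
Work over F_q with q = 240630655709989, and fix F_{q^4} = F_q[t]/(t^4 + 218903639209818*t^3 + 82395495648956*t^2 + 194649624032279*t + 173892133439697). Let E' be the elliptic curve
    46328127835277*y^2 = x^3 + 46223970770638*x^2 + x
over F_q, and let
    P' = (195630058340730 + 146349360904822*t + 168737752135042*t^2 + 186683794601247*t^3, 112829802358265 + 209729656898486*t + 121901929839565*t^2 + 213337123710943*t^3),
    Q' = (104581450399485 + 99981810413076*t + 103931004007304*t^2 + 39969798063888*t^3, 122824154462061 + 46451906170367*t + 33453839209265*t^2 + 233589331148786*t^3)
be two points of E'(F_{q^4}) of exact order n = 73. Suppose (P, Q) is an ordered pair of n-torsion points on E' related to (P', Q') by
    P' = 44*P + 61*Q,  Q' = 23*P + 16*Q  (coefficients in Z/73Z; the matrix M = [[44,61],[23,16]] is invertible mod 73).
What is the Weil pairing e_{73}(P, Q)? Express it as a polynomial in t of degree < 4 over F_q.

138622678265998 + 167968986989538*t + 44483464750095*t^2 + 215440474000745*t^3

e_{73}(aP+bQ,cP+dQ) = e_{73}(P,Q)^(ad-bc); with (a,b,c,d)=(44,61,23,16) this gives the det-73 law.
det M = 44*16 - 61*23 = -699 = 31 (mod 73); 31^{-1} = 33 (mod 73).
(x,y)|->(87105550259279x+179666691921085,87105550259279y) sends E' to y^2=x^3+131677756613844.
Double-and-add over 1001001: 7-1 doublings, 3-1 additions; each step l_{T,T}/v_{2T} or l_{T,P'}/v at Q'+S for random S.
f_P(D_Q)/f_Q(D_P) = 100625500812939 + 111940338578597*t + 170392706006092*t^2 + 112099599488569*t^3.
(100625500812939 + 111940338578597*t + 170392706006092*t^2 + 112099599488569*t^3)^{33} mod (240630655709989,f) = 138622678265998 + 167968986989538*t + 44483464750095*t^2 + 215440474000745*t^3.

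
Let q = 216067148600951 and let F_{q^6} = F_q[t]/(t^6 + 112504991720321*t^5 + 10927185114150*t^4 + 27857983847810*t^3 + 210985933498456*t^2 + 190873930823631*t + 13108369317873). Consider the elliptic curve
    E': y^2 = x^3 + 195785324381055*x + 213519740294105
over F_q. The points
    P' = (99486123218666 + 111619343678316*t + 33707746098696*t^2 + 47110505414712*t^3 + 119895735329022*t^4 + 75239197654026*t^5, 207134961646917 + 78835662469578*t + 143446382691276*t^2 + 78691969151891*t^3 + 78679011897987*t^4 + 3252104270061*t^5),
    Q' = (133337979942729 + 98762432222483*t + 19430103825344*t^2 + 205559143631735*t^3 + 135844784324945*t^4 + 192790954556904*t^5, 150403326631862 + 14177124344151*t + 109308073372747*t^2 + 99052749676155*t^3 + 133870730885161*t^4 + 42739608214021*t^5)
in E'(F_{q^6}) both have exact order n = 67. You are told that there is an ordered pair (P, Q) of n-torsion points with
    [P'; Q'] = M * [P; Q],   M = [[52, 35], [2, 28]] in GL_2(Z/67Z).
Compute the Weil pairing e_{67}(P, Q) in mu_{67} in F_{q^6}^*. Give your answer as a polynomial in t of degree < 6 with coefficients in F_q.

178239130802204 + 206503374223512*t + 110616333892057*t^2 + 43864506607666*t^3 + 15573034475921*t^4 + 95434314190061*t^5

Alternating bilinearity on E[67] (values in mu_{67} in F_{216067148600951^6}) gives e(P',Q') = e(P,Q)^det(M).
Hence e(P,Q) = e(P',Q')^{51} where 51 = 46^{-1} mod 67.
Build f_{67,P'} and f_{67,Q'} via the 7-bit ladder of 67=1000011_2; evaluate at shifted divisors; quotient in F_{216067148600951^6}.
f_P(D_Q)/f_Q(D_P) = 14679951445484 + 169671151149252*t + 210569437968020*t^2 + 152057631887023*t^3 + 85016868616200*t^4 + 149834633431946*t^5.
Finally e_{67}(P,Q) = 178239130802204 + 206503374223512*t + 110616333892057*t^2 + 43864506607666*t^3 + 15573034475921*t^4 + 95434314190061*t^5.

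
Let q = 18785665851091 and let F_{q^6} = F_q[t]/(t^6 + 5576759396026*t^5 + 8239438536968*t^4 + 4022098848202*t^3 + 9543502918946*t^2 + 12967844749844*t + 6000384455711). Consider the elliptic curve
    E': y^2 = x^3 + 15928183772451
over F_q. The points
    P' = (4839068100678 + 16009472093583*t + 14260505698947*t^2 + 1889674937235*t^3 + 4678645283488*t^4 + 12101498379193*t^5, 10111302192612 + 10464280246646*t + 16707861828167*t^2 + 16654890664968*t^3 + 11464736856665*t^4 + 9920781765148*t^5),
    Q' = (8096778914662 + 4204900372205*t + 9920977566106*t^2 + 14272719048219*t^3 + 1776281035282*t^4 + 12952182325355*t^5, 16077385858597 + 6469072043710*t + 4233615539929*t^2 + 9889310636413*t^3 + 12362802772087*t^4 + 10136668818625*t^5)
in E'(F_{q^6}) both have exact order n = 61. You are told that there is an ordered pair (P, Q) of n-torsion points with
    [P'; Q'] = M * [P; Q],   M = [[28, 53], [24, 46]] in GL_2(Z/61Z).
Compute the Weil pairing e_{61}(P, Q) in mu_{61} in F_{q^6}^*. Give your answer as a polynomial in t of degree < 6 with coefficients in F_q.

e_{61}(aP+bQ,cP+dQ) = e_{61}(P,Q)^(ad-bc); with (a,b,c,d)=(28,53,24,46) this gives the det-61 law.
det(M) mod 61 = 16; its inverse in (Z/61)^* is 42 (check: 16*42 mod 61 = 1).
Run Miller on y^2=x^3+15928183772451 over F_{18785665851091}: ladder 111101 (6 bits); e = f_P(D_Q)/f_Q(D_P).
Result: e(P',Q') = 13531574535289 + 12950839860458*t + 16787880210843*t^2 + 1509455986656*t^3 + 14651192099981*t^4 + 11363322432604*t^5.
e_{61}(P,Q) = (13531574535289 + 12950839860458*t + 16787880210843*t^2 + 1509455986656*t^3 + 14651192099981*t^4 + 11363322432604*t^5)^{42} = 5401222206883 + 15158201140551*t + 11640108889694*t^2 + 2235980718311*t^3 + 8678782856080*t^4 + 14178835268067*t^5.

5401222206883 + 15158201140551*t + 11640108889694*t^2 + 2235980718311*t^3 + 8678782856080*t^4 + 14178835268067*t^5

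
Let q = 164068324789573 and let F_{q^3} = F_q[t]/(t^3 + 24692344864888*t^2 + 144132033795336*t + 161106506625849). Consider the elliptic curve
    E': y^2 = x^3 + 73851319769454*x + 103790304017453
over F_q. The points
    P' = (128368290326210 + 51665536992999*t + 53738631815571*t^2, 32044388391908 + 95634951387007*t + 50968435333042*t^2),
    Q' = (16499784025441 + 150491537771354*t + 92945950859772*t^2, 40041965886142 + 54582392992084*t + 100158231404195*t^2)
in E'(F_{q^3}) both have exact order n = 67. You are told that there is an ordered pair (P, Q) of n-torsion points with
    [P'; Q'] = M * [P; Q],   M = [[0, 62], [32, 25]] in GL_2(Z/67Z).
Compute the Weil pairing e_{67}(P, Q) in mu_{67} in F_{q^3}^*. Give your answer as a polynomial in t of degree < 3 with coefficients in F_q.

The 67-Weil pairing on E[67] over F_{164068324789573} is alternating-bilinear: e_{67}(P',Q') = e_{67}(P,Q)^det(M).
So e_{67}(P,Q) = e_{67}(P',Q')^{49}, since 26*49 = 1 mod 67.
Miller loop for e_{67} over F_{164068324789573^3}: bits of 67 = 1000011; 6 double steps + 2 add steps, l/v at each.
Miller gives e_{67}(P',Q') = 123273087489238 + 72810743689924*t + 106984822640701*t^2 in F_{164068324789573^3}.
Raise to 49: e(P,Q) = 14784831559765 + 104223626893938*t + 126835105222256*t^2 in mu_{67}.

14784831559765 + 104223626893938*t + 126835105222256*t^2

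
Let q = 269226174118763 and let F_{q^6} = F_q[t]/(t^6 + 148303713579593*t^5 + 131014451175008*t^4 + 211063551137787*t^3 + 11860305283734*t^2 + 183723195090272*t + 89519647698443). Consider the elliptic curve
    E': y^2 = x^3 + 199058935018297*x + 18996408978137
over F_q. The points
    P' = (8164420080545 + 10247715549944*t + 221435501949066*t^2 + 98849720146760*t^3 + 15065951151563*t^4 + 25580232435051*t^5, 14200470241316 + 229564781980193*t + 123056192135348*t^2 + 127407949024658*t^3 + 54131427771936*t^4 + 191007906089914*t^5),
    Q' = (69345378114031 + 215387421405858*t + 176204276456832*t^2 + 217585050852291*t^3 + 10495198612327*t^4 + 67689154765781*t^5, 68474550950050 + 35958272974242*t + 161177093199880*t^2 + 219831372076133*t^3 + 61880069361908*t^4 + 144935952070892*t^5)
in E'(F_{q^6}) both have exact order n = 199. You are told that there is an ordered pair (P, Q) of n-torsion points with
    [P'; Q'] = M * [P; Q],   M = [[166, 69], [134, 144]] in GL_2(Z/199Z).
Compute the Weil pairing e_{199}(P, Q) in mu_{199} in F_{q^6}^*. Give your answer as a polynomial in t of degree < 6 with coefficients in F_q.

Since e_{199}(P,P)=e_{199}(Q,Q)=1 and e_{199}(Q,P)=e_{199}(P,Q)^{-1}, expanding e_{199}(166*P + 69*Q,134*P + 144*Q) leaves e(P,Q)^det(M).
det M = 166*144 - 69*134 = 14658 = 131 (mod 199); 131^{-1} = 79 (mod 199).
Double-and-add over 11000111: 8-1 doublings, 5-1 additions; each step l_{T,T}/v_{2T} or l_{T,P'}/v at Q'+S for random S.
Miller gives e_{199}(P',Q') = 188924100347574 + 211099682230893*t + 138071784854307*t^2 + 3018465741185*t^3 + 227014796386821*t^4 + 168421037362951*t^5 in F_{269226174118763^6}.
(188924100347574 + 211099682230893*t + 138071784854307*t^2 + 3018465741185*t^3 + 227014796386821*t^4 + 168421037362951*t^5)^{79} mod (269226174118763,f) = 207051395129974 + 225366782160170*t + 207583048313044*t^2 + 82992948986650*t^3 + 132420872581309*t^4 + 58069057326566*t^5.

207051395129974 + 225366782160170*t + 207583048313044*t^2 + 82992948986650*t^3 + 132420872581309*t^4 + 58069057326566*t^5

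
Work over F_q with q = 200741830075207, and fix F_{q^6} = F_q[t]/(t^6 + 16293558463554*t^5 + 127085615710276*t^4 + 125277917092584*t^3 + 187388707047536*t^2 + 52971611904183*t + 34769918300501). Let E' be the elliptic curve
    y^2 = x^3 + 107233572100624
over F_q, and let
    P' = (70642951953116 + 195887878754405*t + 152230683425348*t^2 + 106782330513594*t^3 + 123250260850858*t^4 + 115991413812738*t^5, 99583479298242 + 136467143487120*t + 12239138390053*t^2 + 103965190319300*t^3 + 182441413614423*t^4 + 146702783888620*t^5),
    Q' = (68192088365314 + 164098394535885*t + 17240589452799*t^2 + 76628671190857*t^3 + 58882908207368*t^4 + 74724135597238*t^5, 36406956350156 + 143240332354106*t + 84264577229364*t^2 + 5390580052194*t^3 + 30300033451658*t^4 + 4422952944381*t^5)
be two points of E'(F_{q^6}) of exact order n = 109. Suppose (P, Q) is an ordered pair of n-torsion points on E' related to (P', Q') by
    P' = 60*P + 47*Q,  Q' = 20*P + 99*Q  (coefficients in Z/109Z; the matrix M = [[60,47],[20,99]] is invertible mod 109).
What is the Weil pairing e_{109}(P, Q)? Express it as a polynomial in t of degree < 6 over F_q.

192829325695981 + 36258902310663*t + 193988925771680*t^2 + 154916610925818*t^3 + 10456847584610*t^4 + 110278862757571*t^5

Under M = [[60,47],[20,99]] in GL_2(Z/109), e_{109}(P',Q') = e_{109}(P,Q)^(60*99-47*20 mod 109).
So e_{109}(P,Q) = e_{109}(P',Q')^{70}, since 95*70 = 1 mod 109.
Run Miller on y^2=x^3+107233572100624 over F_{200741830075207}: ladder 1101101 (7 bits); e = f_P(D_Q)/f_Q(D_P).
Miller gives e_{109}(P',Q') = 121440079949318 + 150044796156101*t + 82386750819675*t^2 + 68191705970200*t^3 + 127894992454880*t^4 + 159264733774593*t^5 in F_{200741830075207^6}.
Raise to 70: e(P,Q) = 192829325695981 + 36258902310663*t + 193988925771680*t^2 + 154916610925818*t^3 + 10456847584610*t^4 + 110278862757571*t^5 in mu_{109}.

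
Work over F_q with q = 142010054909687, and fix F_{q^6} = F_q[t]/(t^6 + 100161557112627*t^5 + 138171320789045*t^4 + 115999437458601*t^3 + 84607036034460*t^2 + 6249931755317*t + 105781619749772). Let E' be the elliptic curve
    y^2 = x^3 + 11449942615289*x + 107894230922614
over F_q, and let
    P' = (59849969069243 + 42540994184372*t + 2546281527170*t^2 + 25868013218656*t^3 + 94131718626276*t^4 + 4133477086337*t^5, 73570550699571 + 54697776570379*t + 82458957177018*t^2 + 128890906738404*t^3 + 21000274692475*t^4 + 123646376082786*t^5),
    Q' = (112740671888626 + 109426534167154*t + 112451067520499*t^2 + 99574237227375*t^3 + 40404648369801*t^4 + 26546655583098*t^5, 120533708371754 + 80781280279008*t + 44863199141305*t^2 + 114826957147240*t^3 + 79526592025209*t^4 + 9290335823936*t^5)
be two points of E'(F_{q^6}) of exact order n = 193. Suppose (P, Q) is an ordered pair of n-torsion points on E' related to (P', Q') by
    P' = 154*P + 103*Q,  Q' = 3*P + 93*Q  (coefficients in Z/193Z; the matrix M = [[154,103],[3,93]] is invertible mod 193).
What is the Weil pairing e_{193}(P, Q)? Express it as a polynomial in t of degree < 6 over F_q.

e_{193}(aP+bQ,cP+dQ) = e_{193}(P,Q)^(ad-bc); with (a,b,c,d)=(154,103,3,93) this gives the det-193 law.
154*93 - 103*3 = 14013; reduced mod 193: det = 117, inverse 33.
Run Miller on y^2=x^3+11449942615289*x+107894230922614 over F_{142010054909687}: ladder 11000001 (8 bits); e = f_P(D_Q)/f_Q(D_P).
Miller gives e_{193}(P',Q') = 4535614567355 + 54061058585296*t + 72831247589510*t^2 + 108439237059650*t^3 + 131963454988064*t^4 + 110622548722421*t^5 in F_{142010054909687^6}.
Thus e_{193}(P,Q) = 97120609018629 + 27872315848570*t + 118501903348410*t^2 + 118107582175944*t^3 + 17109686165388*t^4 + 111475622182955*t^5.

97120609018629 + 27872315848570*t + 118501903348410*t^2 + 118107582175944*t^3 + 17109686165388*t^4 + 111475622182955*t^5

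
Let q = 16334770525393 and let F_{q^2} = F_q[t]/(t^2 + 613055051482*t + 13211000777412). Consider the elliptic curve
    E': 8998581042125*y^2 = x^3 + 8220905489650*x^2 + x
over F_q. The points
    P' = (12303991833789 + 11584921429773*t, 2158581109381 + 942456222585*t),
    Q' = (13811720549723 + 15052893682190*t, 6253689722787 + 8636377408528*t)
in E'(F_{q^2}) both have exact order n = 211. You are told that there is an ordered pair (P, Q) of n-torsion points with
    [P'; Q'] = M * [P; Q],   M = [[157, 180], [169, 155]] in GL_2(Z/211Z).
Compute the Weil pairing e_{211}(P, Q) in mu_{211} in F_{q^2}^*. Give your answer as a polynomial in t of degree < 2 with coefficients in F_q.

11604809491924 + 6481290123936*t

Under M = [[157,180],[169,155]] in GL_2(Z/211), e_{211}(P',Q') = e_{211}(P,Q)^(157*155-180*169 mod 211).
So e_{211}(P,Q) = e_{211}(P',Q')^{180}, since 34*180 = 1 mod 211.
(x,y)|->(3627751259012x+15700113803829,3627751259012y) sends E' to y^2=x^3+8230768280565*x+11440065873382.
n = 211 = (11010011)_2 (8 bits, wt 5); accumulate f_{211,P'}(Q'+S)/f_{211,P'}(S) along the 7-step ladder.
e_{211}(P',Q') = 11835318331565 + 1542343870020*t.
e_{211}(P,Q) = (11835318331565 + 1542343870020*t)^{180} = 11604809491924 + 6481290123936*t.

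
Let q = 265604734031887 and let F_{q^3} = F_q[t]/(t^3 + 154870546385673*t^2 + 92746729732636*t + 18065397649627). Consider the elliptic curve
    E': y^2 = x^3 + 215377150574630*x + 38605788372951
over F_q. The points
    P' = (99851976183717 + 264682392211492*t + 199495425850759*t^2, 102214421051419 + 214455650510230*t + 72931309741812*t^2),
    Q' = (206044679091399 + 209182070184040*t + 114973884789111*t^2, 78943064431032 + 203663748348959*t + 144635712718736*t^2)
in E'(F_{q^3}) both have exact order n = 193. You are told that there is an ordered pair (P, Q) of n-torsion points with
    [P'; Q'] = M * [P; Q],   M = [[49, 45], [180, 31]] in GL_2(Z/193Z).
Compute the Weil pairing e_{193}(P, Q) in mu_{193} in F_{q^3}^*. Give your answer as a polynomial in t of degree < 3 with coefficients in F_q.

Alternating bilinearity on E[193] (values in mu_{193} in F_{265604734031887^3}) gives e(P',Q') = e(P,Q)^det(M).
Hence e(P,Q) = e(P',Q')^{132} where 132 = 174^{-1} mod 193.
n = 193 = (11000001)_2 (8 bits, wt 3); accumulate f_{193,P'}(Q'+S)/f_{193,P'}(S) along the 7-step ladder.
f_P(D_Q)/f_Q(D_P) = 32897055959566 + 135972528529247*t + 154034331731599*t^2.
Finally e_{193}(P,Q) = 43666960497788 + 263250927950220*t + 19940787386307*t^2.

43666960497788 + 263250927950220*t + 19940787386307*t^2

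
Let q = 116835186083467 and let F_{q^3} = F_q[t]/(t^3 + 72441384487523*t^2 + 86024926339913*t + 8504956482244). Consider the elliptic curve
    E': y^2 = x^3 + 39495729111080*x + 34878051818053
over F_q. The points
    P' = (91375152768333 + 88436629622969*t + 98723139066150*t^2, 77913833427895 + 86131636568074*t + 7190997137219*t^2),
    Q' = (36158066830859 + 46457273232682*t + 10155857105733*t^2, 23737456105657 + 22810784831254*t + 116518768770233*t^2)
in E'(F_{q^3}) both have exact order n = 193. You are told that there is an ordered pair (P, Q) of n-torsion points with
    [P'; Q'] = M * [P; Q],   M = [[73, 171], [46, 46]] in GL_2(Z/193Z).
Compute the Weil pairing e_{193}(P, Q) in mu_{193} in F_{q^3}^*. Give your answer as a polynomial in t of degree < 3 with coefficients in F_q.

2848276588806 + 19399791211238*t + 43273103331036*t^2

e_{193} is bilinear + alternating on E[193], so e_{193}(73*P + 171*Q, 46*P + 46*Q) = e_{193}(P,Q)^(73*46-171*46).
73*46 - 171*46 = -4508; reduced mod 193: det = 124, inverse 179.
Miller loop for e_{193} over F_{116835186083467^3}: bits of 193 = 11000001; 7 double steps + 2 add steps, l/v at each.
So e_{193}(P',Q') = 64361870292618 + 80556600863739*t + 98990254075599*t^2.
Finally e_{193}(P,Q) = 2848276588806 + 19399791211238*t + 43273103331036*t^2.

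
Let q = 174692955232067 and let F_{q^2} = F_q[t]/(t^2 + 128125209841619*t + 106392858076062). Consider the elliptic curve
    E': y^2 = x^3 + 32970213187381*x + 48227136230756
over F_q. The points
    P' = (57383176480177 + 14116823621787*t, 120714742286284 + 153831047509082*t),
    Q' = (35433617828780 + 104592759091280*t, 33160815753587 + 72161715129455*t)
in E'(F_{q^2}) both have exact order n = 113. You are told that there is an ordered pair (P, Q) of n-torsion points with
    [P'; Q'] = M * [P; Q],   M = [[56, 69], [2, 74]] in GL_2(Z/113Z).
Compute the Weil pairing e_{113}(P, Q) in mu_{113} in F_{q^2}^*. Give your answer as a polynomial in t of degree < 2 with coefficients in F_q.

Since e_{113}(P,P)=e_{113}(Q,Q)=1 and e_{113}(Q,P)=e_{113}(P,Q)^{-1}, expanding e_{113}(56*P + 69*Q,2*P + 74*Q) leaves e(P,Q)^det(M).
56*74 - 69*2 = 4006; reduced mod 113: det = 51, inverse 82.
7-bit Miller (1110001) on E'/F_{174692955232067} with a'=32970213187381, b'=48227136230756: accumulate tangent/chord ratios at Q'+S and P'+S'.
Miller gives e_{113}(P',Q') = 21559852043960 + 85047751018942*t in F_{174692955232067^2}.
Thus e_{113}(P,Q) = 108113738178930 + 17818760281850*t.

108113738178930 + 17818760281850*t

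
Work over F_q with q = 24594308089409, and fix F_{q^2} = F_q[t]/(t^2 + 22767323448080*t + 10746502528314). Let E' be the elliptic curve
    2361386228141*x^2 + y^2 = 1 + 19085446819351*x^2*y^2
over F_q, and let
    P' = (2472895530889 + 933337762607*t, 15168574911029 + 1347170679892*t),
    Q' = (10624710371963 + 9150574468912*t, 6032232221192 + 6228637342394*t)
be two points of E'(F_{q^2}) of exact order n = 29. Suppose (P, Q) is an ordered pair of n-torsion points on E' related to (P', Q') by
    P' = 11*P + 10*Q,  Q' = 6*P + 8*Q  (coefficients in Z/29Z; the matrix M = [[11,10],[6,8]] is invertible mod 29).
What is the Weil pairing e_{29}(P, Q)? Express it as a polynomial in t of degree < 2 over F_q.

Alternating bilinearity on E[29] (values in mu_{29} in F_{24594308089409^2}) gives e(P',Q') = e(P,Q)^det(M).
det(M) mod 29 = 28; its inverse in (Z/29)^* is 28 (check: 28*28 mod 29 = 1).
Edwards a_E,d_E -> Montgomery A=15884081814626,B=16080018716608 -> Weierstrass 4086483996230,5153110837068 via alpha=3574472174582,beta=8116138896902.
Miller loop for e_{29} over F_{24594308089409^2}: bits of 29 = 11101; 4 double steps + 3 add steps, l/v at each.
The quotient is 6834891676293 + 18643754383133*t.
Finally e_{29}(P,Q) = 15500920069738 + 5950553706276*t.

15500920069738 + 5950553706276*t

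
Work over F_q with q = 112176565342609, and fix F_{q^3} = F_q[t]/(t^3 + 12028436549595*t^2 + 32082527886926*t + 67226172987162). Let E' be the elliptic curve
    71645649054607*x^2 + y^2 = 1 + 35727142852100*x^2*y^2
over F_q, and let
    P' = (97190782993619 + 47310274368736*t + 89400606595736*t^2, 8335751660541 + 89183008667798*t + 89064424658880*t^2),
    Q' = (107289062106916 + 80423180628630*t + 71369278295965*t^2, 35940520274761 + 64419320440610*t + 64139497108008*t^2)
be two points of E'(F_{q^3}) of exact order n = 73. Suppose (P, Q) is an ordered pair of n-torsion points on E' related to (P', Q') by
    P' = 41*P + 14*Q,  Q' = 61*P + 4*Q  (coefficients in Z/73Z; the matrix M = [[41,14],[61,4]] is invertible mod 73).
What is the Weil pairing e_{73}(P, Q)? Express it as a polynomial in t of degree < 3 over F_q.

65930592649095 + 17193246216330*t + 24573911580287*t^2

e_{73} is bilinear + alternating on E[73], so e_{73}(41*P + 14*Q, 61*P + 4*Q) = e_{73}(P,Q)^(41*4-14*61).
det M = 41*4 - 14*61 = -690 = 40 (mod 73); 40^{-1} = 42 (mod 73).
Edwards a_E,d_E -> Montgomery A=67294205450357,B=680344502227 -> Weierstrass 8147490412185,96436723102234 via alpha=73983747989089,beta=37023767886279.
Run Miller on y^2=x^3+8147490412185*x+96436723102234 over F_{112176565342609}: ladder 1001001 (7 bits); e = f_P(D_Q)/f_Q(D_P).
So e_{73}(P',Q') = 47706274344637 + 49151106095592*t + 58119902188736*t^2.
Thus e_{73}(P,Q) = 65930592649095 + 17193246216330*t + 24573911580287*t^2.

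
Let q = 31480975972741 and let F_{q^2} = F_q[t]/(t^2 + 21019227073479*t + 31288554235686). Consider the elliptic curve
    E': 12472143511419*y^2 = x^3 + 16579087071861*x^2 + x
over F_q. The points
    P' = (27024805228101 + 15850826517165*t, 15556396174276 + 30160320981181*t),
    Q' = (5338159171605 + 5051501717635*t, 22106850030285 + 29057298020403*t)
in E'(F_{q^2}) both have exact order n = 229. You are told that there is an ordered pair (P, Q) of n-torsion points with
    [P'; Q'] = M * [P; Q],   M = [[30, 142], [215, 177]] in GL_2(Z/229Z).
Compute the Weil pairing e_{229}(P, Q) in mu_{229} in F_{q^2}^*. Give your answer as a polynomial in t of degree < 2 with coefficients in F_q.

e_{229}(aP+bQ,cP+dQ) = e_{229}(P,Q)^(ad-bc); with (a,b,c,d)=(30,142,215,177) this gives the det-229 law.
det M = 30*177 - 142*215 = -25220 = 199 (mod 229); 199^{-1} = 145 (mod 229).
(x,y)|->(13084405178009x+25075640348102,13084405178009y) sends E' to y^2=x^3+14352473367711.
Build f_{229,P'} and f_{229,Q'} via the 8-bit ladder of 229=11100101_2; evaluate at shifted divisors; quotient in F_{31480975972741^2}.
The quotient is 1593647607484 + 14914738325091*t.
Finally e_{229}(P,Q) = 14656612939173 + 19261814463812*t.

14656612939173 + 19261814463812*t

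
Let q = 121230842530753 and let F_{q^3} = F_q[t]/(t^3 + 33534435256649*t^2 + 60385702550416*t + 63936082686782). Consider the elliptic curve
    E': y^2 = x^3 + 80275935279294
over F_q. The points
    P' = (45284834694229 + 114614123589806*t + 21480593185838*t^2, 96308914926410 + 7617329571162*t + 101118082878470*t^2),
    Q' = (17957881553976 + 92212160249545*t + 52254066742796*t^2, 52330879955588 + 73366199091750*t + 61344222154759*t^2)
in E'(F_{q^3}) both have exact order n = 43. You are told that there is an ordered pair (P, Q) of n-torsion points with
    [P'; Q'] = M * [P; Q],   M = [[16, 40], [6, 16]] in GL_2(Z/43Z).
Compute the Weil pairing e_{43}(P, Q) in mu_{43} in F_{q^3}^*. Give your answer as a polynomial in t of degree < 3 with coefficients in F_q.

The 43-Weil pairing on E[43] over F_{121230842530753} is alternating-bilinear: e_{43}(P',Q') = e_{43}(P,Q)^det(M).
det M = 16*16 - 40*6 = 16 = 16 (mod 43); 16^{-1} = 35 (mod 43).
Miller loop for e_{43} over F_{121230842530753^3}: bits of 43 = 101011; 5 double steps + 3 add steps, l/v at each.
The quotient is 82389559392011 + 16805320620655*t + 120110573449402*t^2.
Thus e_{43}(P,Q) = 20908604574109 + 96072932248404*t + 61574648570202*t^2.

20908604574109 + 96072932248404*t + 61574648570202*t^2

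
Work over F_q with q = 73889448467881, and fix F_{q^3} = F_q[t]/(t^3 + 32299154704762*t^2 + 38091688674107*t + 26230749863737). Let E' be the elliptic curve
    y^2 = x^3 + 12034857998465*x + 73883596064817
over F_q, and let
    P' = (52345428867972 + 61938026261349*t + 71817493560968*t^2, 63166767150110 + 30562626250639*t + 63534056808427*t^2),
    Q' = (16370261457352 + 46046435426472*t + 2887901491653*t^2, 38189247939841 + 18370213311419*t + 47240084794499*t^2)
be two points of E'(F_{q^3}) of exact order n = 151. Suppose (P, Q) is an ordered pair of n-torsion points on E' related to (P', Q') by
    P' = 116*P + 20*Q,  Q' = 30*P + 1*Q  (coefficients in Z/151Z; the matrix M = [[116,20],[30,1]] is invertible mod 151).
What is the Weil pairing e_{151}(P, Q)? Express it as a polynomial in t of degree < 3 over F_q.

Under M = [[116,20],[30,1]] in GL_2(Z/151), e_{151}(P',Q') = e_{151}(P,Q)^(116*1-20*30 mod 151).
det M = 116*1 - 20*30 = -484 = 120 (mod 151); 120^{-1} = 112 (mod 151).
Build f_{151,P'} and f_{151,Q'} via the 8-bit ladder of 151=10010111_2; evaluate at shifted divisors; quotient in F_{73889448467881^3}.
f_P(D_Q)/f_Q(D_P) = 27331731862272 + 73194171667633*t + 42374621972625*t^2.
Hence e(P,Q) = 64709604681630 + 21623299269728*t + 64497375294116*t^2 in F_{73889448467881^3}^*.

64709604681630 + 21623299269728*t + 64497375294116*t^2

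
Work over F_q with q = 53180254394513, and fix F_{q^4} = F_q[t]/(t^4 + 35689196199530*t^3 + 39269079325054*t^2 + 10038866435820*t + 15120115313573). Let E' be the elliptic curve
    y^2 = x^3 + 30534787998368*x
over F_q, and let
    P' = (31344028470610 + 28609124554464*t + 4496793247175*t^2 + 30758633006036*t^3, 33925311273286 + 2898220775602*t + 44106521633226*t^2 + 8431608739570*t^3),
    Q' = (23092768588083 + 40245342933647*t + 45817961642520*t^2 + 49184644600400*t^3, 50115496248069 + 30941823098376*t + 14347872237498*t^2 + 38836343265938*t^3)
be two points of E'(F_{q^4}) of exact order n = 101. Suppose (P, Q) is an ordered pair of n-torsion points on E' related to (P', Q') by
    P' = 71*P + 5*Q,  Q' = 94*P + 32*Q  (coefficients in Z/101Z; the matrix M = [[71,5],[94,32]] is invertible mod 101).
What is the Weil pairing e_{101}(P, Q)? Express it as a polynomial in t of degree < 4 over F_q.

Since e_{101}(P,P)=e_{101}(Q,Q)=1 and e_{101}(Q,P)=e_{101}(P,Q)^{-1}, expanding e_{101}(71*P + 5*Q,94*P + 32*Q) leaves e(P,Q)^det(M).
det M = 71*32 - 5*94 = 1802 = 85 (mod 101); 85^{-1} = 82 (mod 101).
7-bit Miller (1100101) on E'/F_{53180254394513} with a'=30534787998368, b'=0: accumulate tangent/chord ratios at Q'+S and P'+S'.
So e_{101}(P',Q') = 23293935601954 + 29094734921172*t + 50493986677854*t^2 + 39634542979200*t^3.
e_{101}(P,Q) = (23293935601954 + 29094734921172*t + 50493986677854*t^2 + 39634542979200*t^3)^{82} = 1358698808396 + 48188373088088*t + 10226201010578*t^2 + 8309388564960*t^3.

1358698808396 + 48188373088088*t + 10226201010578*t^2 + 8309388564960*t^3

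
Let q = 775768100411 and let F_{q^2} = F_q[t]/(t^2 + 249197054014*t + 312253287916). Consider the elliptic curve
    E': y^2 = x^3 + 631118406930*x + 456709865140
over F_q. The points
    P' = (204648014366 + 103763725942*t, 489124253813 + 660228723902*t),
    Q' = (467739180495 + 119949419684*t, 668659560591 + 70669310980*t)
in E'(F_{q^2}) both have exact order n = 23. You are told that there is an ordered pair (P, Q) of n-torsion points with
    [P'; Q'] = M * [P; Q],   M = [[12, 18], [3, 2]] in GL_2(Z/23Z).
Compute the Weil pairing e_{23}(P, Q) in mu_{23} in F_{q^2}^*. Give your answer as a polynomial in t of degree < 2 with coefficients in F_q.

Since e_{23}(P,P)=e_{23}(Q,Q)=1 and e_{23}(Q,P)=e_{23}(P,Q)^{-1}, expanding e_{23}(12*P + 18*Q,3*P + 2*Q) leaves e(P,Q)^det(M).
det(M) mod 23 = 16; its inverse in (Z/23)^* is 13 (check: 16*13 mod 23 = 1).
Double-and-add over 10111: 5-1 doublings, 4-1 additions; each step l_{T,T}/v_{2T} or l_{T,P'}/v at Q'+S for random S.
Result: e(P',Q') = 494664059944 + 772558302410*t.
Finally e_{23}(P,Q) = 415278520470 + 218206137429*t.

415278520470 + 218206137429*t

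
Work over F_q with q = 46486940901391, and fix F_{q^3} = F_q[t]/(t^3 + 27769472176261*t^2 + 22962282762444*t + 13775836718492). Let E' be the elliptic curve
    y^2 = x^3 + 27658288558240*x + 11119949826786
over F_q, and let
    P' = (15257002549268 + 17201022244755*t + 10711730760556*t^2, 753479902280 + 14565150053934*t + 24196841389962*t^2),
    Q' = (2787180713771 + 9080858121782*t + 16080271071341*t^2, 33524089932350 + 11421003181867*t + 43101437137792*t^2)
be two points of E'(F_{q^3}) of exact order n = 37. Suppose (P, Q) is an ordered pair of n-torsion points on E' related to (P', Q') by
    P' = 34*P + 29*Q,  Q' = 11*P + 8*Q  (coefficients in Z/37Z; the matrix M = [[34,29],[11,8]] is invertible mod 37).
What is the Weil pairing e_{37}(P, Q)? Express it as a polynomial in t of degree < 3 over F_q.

Since e_{37}(P,P)=e_{37}(Q,Q)=1 and e_{37}(Q,P)=e_{37}(P,Q)^{-1}, expanding e_{37}(34*P + 29*Q,11*P + 8*Q) leaves e(P,Q)^det(M).
So e_{37}(P,Q) = e_{37}(P',Q')^{11}, since 27*11 = 1 mod 37.
Double-and-add over 100101: 6-1 doublings, 3-1 additions; each step l_{T,T}/v_{2T} or l_{T,P'}/v at Q'+S for random S.
Miller gives e_{37}(P',Q') = 28052970738764 + 39055975824954*t + 31059528828499*t^2 in F_{46486940901391^3}.
Raise to 11: e(P,Q) = 34938235199179 + 35806472738558*t + 10964831033092*t^2 in mu_{37}.

34938235199179 + 35806472738558*t + 10964831033092*t^2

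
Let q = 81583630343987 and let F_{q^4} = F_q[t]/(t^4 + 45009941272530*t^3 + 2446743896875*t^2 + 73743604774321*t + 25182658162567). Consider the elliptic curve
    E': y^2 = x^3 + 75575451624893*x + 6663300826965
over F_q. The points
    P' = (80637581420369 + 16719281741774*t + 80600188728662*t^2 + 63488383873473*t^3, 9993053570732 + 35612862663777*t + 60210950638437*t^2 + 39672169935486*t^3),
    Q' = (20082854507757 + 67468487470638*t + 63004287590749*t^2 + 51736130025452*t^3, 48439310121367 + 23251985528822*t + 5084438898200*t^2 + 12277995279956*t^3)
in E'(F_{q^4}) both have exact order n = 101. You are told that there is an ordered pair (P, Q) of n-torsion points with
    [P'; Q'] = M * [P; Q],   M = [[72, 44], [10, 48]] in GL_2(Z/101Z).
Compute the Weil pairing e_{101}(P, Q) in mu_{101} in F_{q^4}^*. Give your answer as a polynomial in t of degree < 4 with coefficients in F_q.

78598298866743 + 14145331535550*t + 52697408870899*t^2 + 34421501898257*t^3

Under M = [[72,44],[10,48]] in GL_2(Z/101), e_{101}(P',Q') = e_{101}(P,Q)^(72*48-44*10 mod 101).
Inverting 87 mod 101: 36. Thus e_{101}(P,Q) = e(P',Q')^{36}.
7-bit Miller (1100101) on E'/F_{81583630343987} with a'=75575451624893, b'=6663300826965: accumulate tangent/chord ratios at Q'+S and P'+S'.
e_{101}(P',Q') = 64325607136443 + 16245955399867*t + 58469867736133*t^2 + 40966093052118*t^3.
Hence e(P,Q) = 78598298866743 + 14145331535550*t + 52697408870899*t^2 + 34421501898257*t^3 in F_{81583630343987^4}^*.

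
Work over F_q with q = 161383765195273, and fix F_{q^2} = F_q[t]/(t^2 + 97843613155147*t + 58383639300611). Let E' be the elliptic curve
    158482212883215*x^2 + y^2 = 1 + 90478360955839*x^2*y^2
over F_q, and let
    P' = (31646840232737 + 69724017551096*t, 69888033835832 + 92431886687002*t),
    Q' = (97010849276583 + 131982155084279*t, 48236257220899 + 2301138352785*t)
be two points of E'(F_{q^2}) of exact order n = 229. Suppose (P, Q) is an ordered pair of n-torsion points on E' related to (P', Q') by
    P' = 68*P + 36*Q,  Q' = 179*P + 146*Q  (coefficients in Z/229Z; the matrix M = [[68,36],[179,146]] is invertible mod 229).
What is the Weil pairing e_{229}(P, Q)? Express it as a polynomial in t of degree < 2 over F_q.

93277384497567 + 61343528237450*t

Under M = [[68,36],[179,146]] in GL_2(Z/229), e_{229}(P',Q') = e_{229}(P,Q)^(68*146-36*179 mod 229).
So e_{229}(P,Q) = e_{229}(P',Q')^{215}, since 49*215 = 1 mod 229.
Edwards a_E,d_E -> Montgomery A=40752989081138,B=7045523963194 -> Weierstrass 90933195044265,108996684370609 via alpha=95288017371600,beta=17000962981844.
Run Miller on y^2=x^3+90933195044265*x+108996684370609 over F_{161383765195273}: ladder 11100101 (8 bits); e = f_P(D_Q)/f_Q(D_P).
e_{229}(P',Q') = 4780298365326 + 8089027447171*t.
Finally e_{229}(P,Q) = 93277384497567 + 61343528237450*t.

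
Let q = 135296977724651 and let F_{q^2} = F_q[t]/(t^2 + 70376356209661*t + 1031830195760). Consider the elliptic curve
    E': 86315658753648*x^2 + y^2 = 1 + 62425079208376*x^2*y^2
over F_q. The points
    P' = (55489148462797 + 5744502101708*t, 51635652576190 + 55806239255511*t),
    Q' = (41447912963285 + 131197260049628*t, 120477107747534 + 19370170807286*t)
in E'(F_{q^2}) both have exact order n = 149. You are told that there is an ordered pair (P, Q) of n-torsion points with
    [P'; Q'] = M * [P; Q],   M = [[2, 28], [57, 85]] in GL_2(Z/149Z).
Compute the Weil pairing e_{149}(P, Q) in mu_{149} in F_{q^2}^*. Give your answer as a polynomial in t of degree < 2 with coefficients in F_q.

7288003017069 + 22701303939422*t

The 149-Weil pairing on E[149] over F_{135296977724651} is alternating-bilinear: e_{149}(P',Q') = e_{149}(P,Q)^det(M).
det(M) mod 149 = 64; its inverse in (Z/149)^* is 7 (check: 64*7 mod 149 = 1).
Edwards->Montgomery: u=(1+y)/(1-y), v=u/x -> 89368330598807v^2=u^3+130427779131557u^2+u; then x_W=5972644886318u+114988108143438: y^2=x^3+97735509776746*x+68565947805973.
8-bit Miller (10010101) on E'/F_{135296977724651} with a'=97735509776746, b'=68565947805973: accumulate tangent/chord ratios at Q'+S and P'+S'.
The quotient is 26226497123231 + 43975019489114*t.
Hence e(P,Q) = 7288003017069 + 22701303939422*t in F_{135296977724651^2}^*.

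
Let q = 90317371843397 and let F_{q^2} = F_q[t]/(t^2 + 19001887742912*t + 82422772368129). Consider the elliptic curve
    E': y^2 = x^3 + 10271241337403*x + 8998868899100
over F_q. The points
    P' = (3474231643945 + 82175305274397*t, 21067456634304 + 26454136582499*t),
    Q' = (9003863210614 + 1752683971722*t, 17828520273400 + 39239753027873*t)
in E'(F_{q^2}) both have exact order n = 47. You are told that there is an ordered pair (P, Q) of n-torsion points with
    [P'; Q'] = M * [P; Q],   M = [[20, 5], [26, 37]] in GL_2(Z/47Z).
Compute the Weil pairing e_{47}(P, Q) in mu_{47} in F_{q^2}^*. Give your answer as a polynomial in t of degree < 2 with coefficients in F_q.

The 47-Weil pairing on E[47] over F_{90317371843397} is alternating-bilinear: e_{47}(P',Q') = e_{47}(P,Q)^det(M).
So e_{47}(P,Q) = e_{47}(P',Q')^{46}, since 46*46 = 1 mod 47.
Build f_{47,P'} and f_{47,Q'} via the 6-bit ladder of 47=101111_2; evaluate at shifted divisors; quotient in F_{90317371843397^2}.
Miller gives e_{47}(P',Q') = 39632615027676 + 6684895983718*t in F_{90317371843397^2}.
Thus e_{47}(P,Q) = 27441334292540 + 83632475859679*t.

27441334292540 + 83632475859679*t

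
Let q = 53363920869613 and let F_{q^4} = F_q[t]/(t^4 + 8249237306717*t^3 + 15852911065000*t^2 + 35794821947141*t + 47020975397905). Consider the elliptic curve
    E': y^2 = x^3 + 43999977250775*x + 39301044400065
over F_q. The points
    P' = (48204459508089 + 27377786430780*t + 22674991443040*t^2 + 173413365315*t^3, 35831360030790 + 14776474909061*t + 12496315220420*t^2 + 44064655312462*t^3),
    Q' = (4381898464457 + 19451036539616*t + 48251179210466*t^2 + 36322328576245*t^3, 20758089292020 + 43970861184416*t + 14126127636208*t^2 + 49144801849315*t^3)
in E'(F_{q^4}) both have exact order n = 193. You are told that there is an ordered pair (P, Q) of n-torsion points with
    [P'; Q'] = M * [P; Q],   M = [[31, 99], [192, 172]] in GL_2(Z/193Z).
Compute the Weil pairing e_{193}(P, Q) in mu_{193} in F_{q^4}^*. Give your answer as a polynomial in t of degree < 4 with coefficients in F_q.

32654229593382 + 28146337127011*t + 17720219605797*t^2 + 52862180396168*t^3

Alternating bilinearity on E[193] (values in mu_{193} in F_{53363920869613^4}) gives e(P',Q') = e(P,Q)^det(M).
Hence e(P,Q) = e(P',Q')^{143} where 143 = 27^{-1} mod 193.
Run Miller on y^2=x^3+43999977250775*x+39301044400065 over F_{53363920869613}: ladder 11000001 (8 bits); e = f_P(D_Q)/f_Q(D_P).
e_{193}(P',Q') = 36847009196283 + 5460360940807*t + 32655196246088*t^2 + 30541324345083*t^3.
e_{193}(P,Q) = (36847009196283 + 5460360940807*t + 32655196246088*t^2 + 30541324345083*t^3)^{143} = 32654229593382 + 28146337127011*t + 17720219605797*t^2 + 52862180396168*t^3.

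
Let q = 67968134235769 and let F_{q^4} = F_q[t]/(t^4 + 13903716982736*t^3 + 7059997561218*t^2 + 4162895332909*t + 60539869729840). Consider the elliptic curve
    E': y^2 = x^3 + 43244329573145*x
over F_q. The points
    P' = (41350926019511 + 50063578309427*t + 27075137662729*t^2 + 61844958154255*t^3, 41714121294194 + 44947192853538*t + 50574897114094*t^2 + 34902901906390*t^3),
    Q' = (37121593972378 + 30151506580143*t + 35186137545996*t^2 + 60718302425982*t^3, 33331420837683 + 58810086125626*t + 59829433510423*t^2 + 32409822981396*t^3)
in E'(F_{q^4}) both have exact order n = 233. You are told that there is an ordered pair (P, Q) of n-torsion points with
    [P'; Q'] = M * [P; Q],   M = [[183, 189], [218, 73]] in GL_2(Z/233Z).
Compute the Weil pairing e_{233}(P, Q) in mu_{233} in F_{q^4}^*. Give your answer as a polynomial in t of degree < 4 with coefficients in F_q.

e_{233}(aP+bQ,cP+dQ) = e_{233}(P,Q)^(ad-bc); with (a,b,c,d)=(183,189,218,73) this gives the det-233 law.
So e_{233}(P,Q) = e_{233}(P',Q')^{2}, since 117*2 = 1 mod 233.
Miller loop for e_{233} over F_{67968134235769^4}: bits of 233 = 11101001; 7 double steps + 4 add steps, l/v at each.
The quotient is 9443890052575 + 23815068064068*t + 33478034740464*t^2 + 48842123522545*t^3.
Finally e_{233}(P,Q) = 10507541201824 + 10969700402530*t + 16020445104503*t^2 + 54288727544996*t^3.

10507541201824 + 10969700402530*t + 16020445104503*t^2 + 54288727544996*t^3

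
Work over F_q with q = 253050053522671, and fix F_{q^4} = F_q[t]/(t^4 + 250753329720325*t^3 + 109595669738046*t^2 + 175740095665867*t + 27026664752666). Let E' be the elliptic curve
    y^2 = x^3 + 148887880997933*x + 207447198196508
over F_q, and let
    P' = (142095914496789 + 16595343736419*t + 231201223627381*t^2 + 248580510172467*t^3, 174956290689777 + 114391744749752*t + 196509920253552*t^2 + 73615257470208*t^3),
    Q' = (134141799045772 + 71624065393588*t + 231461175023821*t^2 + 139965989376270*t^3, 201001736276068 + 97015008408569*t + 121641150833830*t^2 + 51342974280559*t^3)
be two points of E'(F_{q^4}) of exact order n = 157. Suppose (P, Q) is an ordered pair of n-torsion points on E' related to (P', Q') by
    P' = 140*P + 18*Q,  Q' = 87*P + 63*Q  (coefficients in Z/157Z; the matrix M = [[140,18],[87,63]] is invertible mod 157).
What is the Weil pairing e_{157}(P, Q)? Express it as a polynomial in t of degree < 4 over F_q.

84561508502462 + 2325163926397*t + 160697021414895*t^2 + 157223923067287*t^3

Under M = [[140,18],[87,63]] in GL_2(Z/157), e_{157}(P',Q') = e_{157}(P,Q)^(140*63-18*87 mod 157).
det M = 140*63 - 18*87 = 7254 = 32 (mod 157); 32^{-1} = 54 (mod 157).
Run Miller on y^2=x^3+148887880997933*x+207447198196508 over F_{253050053522671}: ladder 10011101 (8 bits); e = f_P(D_Q)/f_Q(D_P).
f_P(D_Q)/f_Q(D_P) = 240179696087568 + 88581642457915*t + 149539004406267*t^2 + 146091616733316*t^3.
e_{157}(P,Q) = (240179696087568 + 88581642457915*t + 149539004406267*t^2 + 146091616733316*t^3)^{54} = 84561508502462 + 2325163926397*t + 160697021414895*t^2 + 157223923067287*t^3.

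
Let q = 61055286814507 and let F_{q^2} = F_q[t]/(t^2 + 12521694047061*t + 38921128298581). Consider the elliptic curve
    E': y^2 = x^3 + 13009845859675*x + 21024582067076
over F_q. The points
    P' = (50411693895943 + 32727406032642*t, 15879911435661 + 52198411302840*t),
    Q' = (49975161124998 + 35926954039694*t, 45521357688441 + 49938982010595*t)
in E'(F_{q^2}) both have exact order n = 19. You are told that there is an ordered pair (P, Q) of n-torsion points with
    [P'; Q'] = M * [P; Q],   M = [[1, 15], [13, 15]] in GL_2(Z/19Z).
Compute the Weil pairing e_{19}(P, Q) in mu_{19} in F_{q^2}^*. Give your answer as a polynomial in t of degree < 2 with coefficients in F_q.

e_{19}(aP+bQ,cP+dQ) = e_{19}(P,Q)^(ad-bc); with (a,b,c,d)=(1,15,13,15) this gives the det-19 law.
Inverting 10 mod 19: 2. Thus e_{19}(P,Q) = e(P',Q')^{2}.
Double-and-add over 10011: 5-1 doublings, 3-1 additions; each step l_{T,T}/v_{2T} or l_{T,P'}/v at Q'+S for random S.
The quotient is 21526923845502 + 47010384865296*t.
Hence e(P,Q) = 5544692610476 + 5513014027120*t in F_{61055286814507^2}^*.

5544692610476 + 5513014027120*t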